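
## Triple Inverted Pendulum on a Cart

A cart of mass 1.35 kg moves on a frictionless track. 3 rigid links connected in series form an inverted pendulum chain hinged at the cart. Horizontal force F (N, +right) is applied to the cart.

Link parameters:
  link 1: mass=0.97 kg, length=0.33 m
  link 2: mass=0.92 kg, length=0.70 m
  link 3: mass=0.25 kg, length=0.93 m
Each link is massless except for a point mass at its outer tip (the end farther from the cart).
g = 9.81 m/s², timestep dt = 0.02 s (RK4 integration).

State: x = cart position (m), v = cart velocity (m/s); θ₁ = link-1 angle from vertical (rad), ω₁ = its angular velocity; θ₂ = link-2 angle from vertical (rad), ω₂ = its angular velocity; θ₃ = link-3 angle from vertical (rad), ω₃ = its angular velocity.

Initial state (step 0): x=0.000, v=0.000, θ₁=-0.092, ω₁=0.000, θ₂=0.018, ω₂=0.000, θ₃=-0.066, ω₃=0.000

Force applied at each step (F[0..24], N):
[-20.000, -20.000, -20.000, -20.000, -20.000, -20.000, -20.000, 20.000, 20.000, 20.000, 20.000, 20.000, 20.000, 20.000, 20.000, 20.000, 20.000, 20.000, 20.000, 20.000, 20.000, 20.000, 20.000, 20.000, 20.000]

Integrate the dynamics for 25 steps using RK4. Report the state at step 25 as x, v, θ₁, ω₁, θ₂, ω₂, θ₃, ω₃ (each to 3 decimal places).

apply F[0]=-20.000 → step 1: x=-0.003, v=-0.266, θ₁=-0.085, ω₁=0.664, θ₂=0.019, ω₂=0.080, θ₃=-0.066, ω₃=-0.025
apply F[1]=-20.000 → step 2: x=-0.011, v=-0.537, θ₁=-0.065, ω₁=1.366, θ₂=0.021, ω₂=0.150, θ₃=-0.067, ω₃=-0.049
apply F[2]=-20.000 → step 3: x=-0.024, v=-0.819, θ₁=-0.030, ω₁=2.140, θ₂=0.025, ω₂=0.199, θ₃=-0.068, ω₃=-0.072
apply F[3]=-20.000 → step 4: x=-0.043, v=-1.113, θ₁=0.021, ω₁=3.010, θ₂=0.029, ω₂=0.221, θ₃=-0.070, ω₃=-0.092
apply F[4]=-20.000 → step 5: x=-0.069, v=-1.417, θ₁=0.091, ω₁=3.969, θ₂=0.033, ω₂=0.219, θ₃=-0.072, ω₃=-0.105
apply F[5]=-20.000 → step 6: x=-0.100, v=-1.717, θ₁=0.180, ω₁=4.955, θ₂=0.038, ω₂=0.215, θ₃=-0.074, ω₃=-0.108
apply F[6]=-20.000 → step 7: x=-0.137, v=-1.989, θ₁=0.288, ω₁=5.849, θ₂=0.042, ω₂=0.252, θ₃=-0.076, ω₃=-0.099
apply F[7]=+20.000 → step 8: x=-0.174, v=-1.726, θ₁=0.400, ω₁=5.361, θ₂=0.047, ω₂=0.197, θ₃=-0.078, ω₃=-0.108
apply F[8]=+20.000 → step 9: x=-0.207, v=-1.488, θ₁=0.504, ω₁=5.085, θ₂=0.050, ω₂=0.096, θ₃=-0.080, ω₃=-0.122
apply F[9]=+20.000 → step 10: x=-0.234, v=-1.268, θ₁=0.605, ω₁=4.970, θ₂=0.050, ω₂=-0.038, θ₃=-0.083, ω₃=-0.136
apply F[10]=+20.000 → step 11: x=-0.257, v=-1.056, θ₁=0.704, ω₁=4.971, θ₂=0.048, ω₂=-0.191, θ₃=-0.086, ω₃=-0.149
apply F[11]=+20.000 → step 12: x=-0.276, v=-0.846, θ₁=0.804, ω₁=5.056, θ₂=0.043, ω₂=-0.352, θ₃=-0.089, ω₃=-0.160
apply F[12]=+20.000 → step 13: x=-0.291, v=-0.633, θ₁=0.906, ω₁=5.206, θ₂=0.034, ω₂=-0.510, θ₃=-0.092, ω₃=-0.168
apply F[13]=+20.000 → step 14: x=-0.302, v=-0.414, θ₁=1.012, ω₁=5.407, θ₂=0.022, ω₂=-0.658, θ₃=-0.096, ω₃=-0.174
apply F[14]=+20.000 → step 15: x=-0.308, v=-0.184, θ₁=1.123, ω₁=5.658, θ₂=0.008, ω₂=-0.788, θ₃=-0.099, ω₃=-0.177
apply F[15]=+20.000 → step 16: x=-0.309, v=0.058, θ₁=1.239, ω₁=5.960, θ₂=-0.009, ω₂=-0.895, θ₃=-0.103, ω₃=-0.178
apply F[16]=+20.000 → step 17: x=-0.305, v=0.317, θ₁=1.362, ω₁=6.325, θ₂=-0.028, ω₂=-0.969, θ₃=-0.106, ω₃=-0.178
apply F[17]=+20.000 → step 18: x=-0.296, v=0.598, θ₁=1.493, ω₁=6.774, θ₂=-0.047, ω₂=-1.001, θ₃=-0.110, ω₃=-0.178
apply F[18]=+20.000 → step 19: x=-0.281, v=0.907, θ₁=1.634, ω₁=7.340, θ₂=-0.067, ω₂=-0.976, θ₃=-0.113, ω₃=-0.177
apply F[19]=+20.000 → step 20: x=-0.260, v=1.255, θ₁=1.787, ω₁=8.083, θ₂=-0.086, ω₂=-0.874, θ₃=-0.117, ω₃=-0.177
apply F[20]=+20.000 → step 21: x=-0.230, v=1.665, θ₁=1.959, ω₁=9.106, θ₂=-0.102, ω₂=-0.657, θ₃=-0.121, ω₃=-0.178
apply F[21]=+20.000 → step 22: x=-0.192, v=2.173, θ₁=2.155, ω₁=10.606, θ₂=-0.111, ω₂=-0.261, θ₃=-0.124, ω₃=-0.180
apply F[22]=+20.000 → step 23: x=-0.142, v=2.861, θ₁=2.389, ω₁=12.996, θ₂=-0.110, ω₂=0.438, θ₃=-0.128, ω₃=-0.185
apply F[23]=+20.000 → step 24: x=-0.076, v=3.877, θ₁=2.686, ω₁=17.083, θ₂=-0.090, ω₂=1.655, θ₃=-0.132, ω₃=-0.215
apply F[24]=+20.000 → step 25: x=0.014, v=5.025, θ₁=3.081, ω₁=21.932, θ₂=-0.042, ω₂=2.954, θ₃=-0.137, ω₃=-0.427

Answer: x=0.014, v=5.025, θ₁=3.081, ω₁=21.932, θ₂=-0.042, ω₂=2.954, θ₃=-0.137, ω₃=-0.427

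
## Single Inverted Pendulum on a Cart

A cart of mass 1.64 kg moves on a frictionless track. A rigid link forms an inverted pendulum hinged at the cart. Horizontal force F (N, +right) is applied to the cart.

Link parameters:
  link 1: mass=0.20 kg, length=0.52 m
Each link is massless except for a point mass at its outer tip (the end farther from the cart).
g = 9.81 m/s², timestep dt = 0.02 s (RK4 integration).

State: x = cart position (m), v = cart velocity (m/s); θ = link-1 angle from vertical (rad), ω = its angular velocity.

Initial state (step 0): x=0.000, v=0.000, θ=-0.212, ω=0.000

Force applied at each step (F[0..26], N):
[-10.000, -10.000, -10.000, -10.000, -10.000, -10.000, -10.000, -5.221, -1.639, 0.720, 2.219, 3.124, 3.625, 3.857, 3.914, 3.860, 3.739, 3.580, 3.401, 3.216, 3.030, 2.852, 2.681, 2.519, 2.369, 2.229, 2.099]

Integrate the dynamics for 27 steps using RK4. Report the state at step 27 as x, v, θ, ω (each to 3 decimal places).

apply F[0]=-10.000 → step 1: x=-0.001, v=-0.116, θ=-0.211, ω=0.140
apply F[1]=-10.000 → step 2: x=-0.005, v=-0.233, θ=-0.206, ω=0.281
apply F[2]=-10.000 → step 3: x=-0.010, v=-0.350, θ=-0.199, ω=0.424
apply F[3]=-10.000 → step 4: x=-0.019, v=-0.467, θ=-0.189, ω=0.572
apply F[4]=-10.000 → step 5: x=-0.029, v=-0.584, θ=-0.176, ω=0.725
apply F[5]=-10.000 → step 6: x=-0.042, v=-0.702, θ=-0.160, ω=0.885
apply F[6]=-10.000 → step 7: x=-0.057, v=-0.820, θ=-0.141, ω=1.053
apply F[7]=-5.221 → step 8: x=-0.074, v=-0.880, θ=-0.119, ω=1.120
apply F[8]=-1.639 → step 9: x=-0.092, v=-0.898, θ=-0.097, ω=1.112
apply F[9]=+0.720 → step 10: x=-0.110, v=-0.887, θ=-0.075, ω=1.060
apply F[10]=+2.219 → step 11: x=-0.127, v=-0.859, θ=-0.055, ω=0.980
apply F[11]=+3.124 → step 12: x=-0.144, v=-0.820, θ=-0.036, ω=0.888
apply F[12]=+3.625 → step 13: x=-0.160, v=-0.775, θ=-0.019, ω=0.791
apply F[13]=+3.857 → step 14: x=-0.175, v=-0.728, θ=-0.005, ω=0.696
apply F[14]=+3.914 → step 15: x=-0.189, v=-0.680, θ=0.008, ω=0.605
apply F[15]=+3.860 → step 16: x=-0.202, v=-0.633, θ=0.020, ω=0.521
apply F[16]=+3.739 → step 17: x=-0.214, v=-0.588, θ=0.029, ω=0.443
apply F[17]=+3.580 → step 18: x=-0.226, v=-0.545, θ=0.037, ω=0.374
apply F[18]=+3.401 → step 19: x=-0.236, v=-0.505, θ=0.044, ω=0.311
apply F[19]=+3.216 → step 20: x=-0.246, v=-0.467, θ=0.050, ω=0.256
apply F[20]=+3.030 → step 21: x=-0.255, v=-0.431, θ=0.055, ω=0.207
apply F[21]=+2.852 → step 22: x=-0.263, v=-0.398, θ=0.058, ω=0.164
apply F[22]=+2.681 → step 23: x=-0.271, v=-0.366, θ=0.061, ω=0.127
apply F[23]=+2.519 → step 24: x=-0.278, v=-0.337, θ=0.063, ω=0.094
apply F[24]=+2.369 → step 25: x=-0.284, v=-0.310, θ=0.065, ω=0.066
apply F[25]=+2.229 → step 26: x=-0.290, v=-0.284, θ=0.066, ω=0.042
apply F[26]=+2.099 → step 27: x=-0.296, v=-0.260, θ=0.067, ω=0.021

Answer: x=-0.296, v=-0.260, θ=0.067, ω=0.021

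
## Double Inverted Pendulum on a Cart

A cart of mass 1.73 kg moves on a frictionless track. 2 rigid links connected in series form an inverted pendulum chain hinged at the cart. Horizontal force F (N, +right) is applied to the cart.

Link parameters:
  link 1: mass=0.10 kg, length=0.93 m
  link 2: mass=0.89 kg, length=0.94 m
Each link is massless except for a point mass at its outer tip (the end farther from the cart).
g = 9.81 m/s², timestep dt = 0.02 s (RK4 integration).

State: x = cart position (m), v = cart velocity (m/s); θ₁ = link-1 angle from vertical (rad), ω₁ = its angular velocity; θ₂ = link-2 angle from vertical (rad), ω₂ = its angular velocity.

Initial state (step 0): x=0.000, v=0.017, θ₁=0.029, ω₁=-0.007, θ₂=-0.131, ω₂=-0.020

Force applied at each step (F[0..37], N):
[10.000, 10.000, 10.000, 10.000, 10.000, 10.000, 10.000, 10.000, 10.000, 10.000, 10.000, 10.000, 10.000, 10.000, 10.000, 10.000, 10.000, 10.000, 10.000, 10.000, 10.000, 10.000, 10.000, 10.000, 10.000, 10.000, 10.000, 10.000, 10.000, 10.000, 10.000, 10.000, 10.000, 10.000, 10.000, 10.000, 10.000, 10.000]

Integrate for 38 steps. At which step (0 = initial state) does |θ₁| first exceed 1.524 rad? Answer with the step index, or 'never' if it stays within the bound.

Answer: never

Derivation:
apply F[0]=+10.000 → step 1: x=0.001, v=0.130, θ₁=0.030, ω₁=0.123, θ₂=-0.134, ω₂=-0.294
apply F[1]=+10.000 → step 2: x=0.005, v=0.243, θ₁=0.034, ω₁=0.257, θ₂=-0.143, ω₂=-0.571
apply F[2]=+10.000 → step 3: x=0.011, v=0.355, θ₁=0.040, ω₁=0.395, θ₂=-0.157, ω₂=-0.855
apply F[3]=+10.000 → step 4: x=0.019, v=0.467, θ₁=0.050, ω₁=0.534, θ₂=-0.177, ω₂=-1.141
apply F[4]=+10.000 → step 5: x=0.030, v=0.580, θ₁=0.062, ω₁=0.667, θ₂=-0.203, ω₂=-1.423
apply F[5]=+10.000 → step 6: x=0.043, v=0.692, θ₁=0.076, ω₁=0.782, θ₂=-0.234, ω₂=-1.691
apply F[6]=+10.000 → step 7: x=0.058, v=0.804, θ₁=0.093, ω₁=0.871, θ₂=-0.270, ω₂=-1.937
apply F[7]=+10.000 → step 8: x=0.075, v=0.916, θ₁=0.111, ω₁=0.927, θ₂=-0.311, ω₂=-2.157
apply F[8]=+10.000 → step 9: x=0.094, v=1.029, θ₁=0.130, ω₁=0.951, θ₂=-0.356, ω₂=-2.352
apply F[9]=+10.000 → step 10: x=0.116, v=1.142, θ₁=0.149, ω₁=0.943, θ₂=-0.405, ω₂=-2.525
apply F[10]=+10.000 → step 11: x=0.140, v=1.255, θ₁=0.167, ω₁=0.906, θ₂=-0.457, ω₂=-2.682
apply F[11]=+10.000 → step 12: x=0.166, v=1.369, θ₁=0.185, ω₁=0.842, θ₂=-0.512, ω₂=-2.827
apply F[12]=+10.000 → step 13: x=0.195, v=1.482, θ₁=0.201, ω₁=0.753, θ₂=-0.570, ω₂=-2.964
apply F[13]=+10.000 → step 14: x=0.225, v=1.596, θ₁=0.215, ω₁=0.641, θ₂=-0.631, ω₂=-3.098
apply F[14]=+10.000 → step 15: x=0.258, v=1.709, θ₁=0.226, ω₁=0.503, θ₂=-0.694, ω₂=-3.230
apply F[15]=+10.000 → step 16: x=0.294, v=1.823, θ₁=0.235, ω₁=0.341, θ₂=-0.760, ω₂=-3.364
apply F[16]=+10.000 → step 17: x=0.331, v=1.936, θ₁=0.240, ω₁=0.152, θ₂=-0.829, ω₂=-3.500
apply F[17]=+10.000 → step 18: x=0.371, v=2.050, θ₁=0.241, ω₁=-0.066, θ₂=-0.900, ω₂=-3.641
apply F[18]=+10.000 → step 19: x=0.413, v=2.163, θ₁=0.237, ω₁=-0.315, θ₂=-0.974, ω₂=-3.785
apply F[19]=+10.000 → step 20: x=0.458, v=2.277, θ₁=0.228, ω₁=-0.599, θ₂=-1.051, ω₂=-3.932
apply F[20]=+10.000 → step 21: x=0.504, v=2.391, θ₁=0.213, ω₁=-0.920, θ₂=-1.132, ω₂=-4.081
apply F[21]=+10.000 → step 22: x=0.553, v=2.505, θ₁=0.191, ω₁=-1.279, θ₂=-1.215, ω₂=-4.228
apply F[22]=+10.000 → step 23: x=0.605, v=2.619, θ₁=0.161, ω₁=-1.679, θ₂=-1.301, ω₂=-4.367
apply F[23]=+10.000 → step 24: x=0.658, v=2.734, θ₁=0.123, ω₁=-2.117, θ₂=-1.389, ω₂=-4.491
apply F[24]=+10.000 → step 25: x=0.714, v=2.849, θ₁=0.076, ω₁=-2.590, θ₂=-1.480, ω₂=-4.588
apply F[25]=+10.000 → step 26: x=0.772, v=2.964, θ₁=0.020, ω₁=-3.092, θ₂=-1.572, ω₂=-4.644
apply F[26]=+10.000 → step 27: x=0.833, v=3.080, θ₁=-0.047, ω₁=-3.611, θ₂=-1.665, ω₂=-4.643
apply F[27]=+10.000 → step 28: x=0.895, v=3.195, θ₁=-0.125, ω₁=-4.134, θ₂=-1.758, ω₂=-4.564
apply F[28]=+10.000 → step 29: x=0.960, v=3.309, θ₁=-0.213, ω₁=-4.645, θ₂=-1.847, ω₂=-4.390
apply F[29]=+10.000 → step 30: x=1.028, v=3.421, θ₁=-0.311, ω₁=-5.129, θ₂=-1.933, ω₂=-4.107
apply F[30]=+10.000 → step 31: x=1.097, v=3.528, θ₁=-0.418, ω₁=-5.577, θ₂=-2.011, ω₂=-3.703
apply F[31]=+10.000 → step 32: x=1.169, v=3.631, θ₁=-0.533, ω₁=-5.989, θ₂=-2.080, ω₂=-3.177
apply F[32]=+10.000 → step 33: x=1.242, v=3.727, θ₁=-0.657, ω₁=-6.375, θ₂=-2.137, ω₂=-2.527
apply F[33]=+10.000 → step 34: x=1.318, v=3.814, θ₁=-0.788, ω₁=-6.763, θ₂=-2.180, ω₂=-1.752
apply F[34]=+10.000 → step 35: x=1.395, v=3.891, θ₁=-0.928, ω₁=-7.202, θ₂=-2.206, ω₂=-0.836
apply F[35]=+10.000 → step 36: x=1.473, v=3.952, θ₁=-1.077, ω₁=-7.776, θ₂=-2.212, ω₂=0.270
apply F[36]=+10.000 → step 37: x=1.553, v=3.985, θ₁=-1.241, ω₁=-8.658, θ₂=-2.193, ω₂=1.708
apply F[37]=+10.000 → step 38: x=1.632, v=3.942, θ₁=-1.428, ω₁=-10.298, θ₂=-2.139, ω₂=3.896
max |θ₁| = 1.428 ≤ 1.524 over all 39 states.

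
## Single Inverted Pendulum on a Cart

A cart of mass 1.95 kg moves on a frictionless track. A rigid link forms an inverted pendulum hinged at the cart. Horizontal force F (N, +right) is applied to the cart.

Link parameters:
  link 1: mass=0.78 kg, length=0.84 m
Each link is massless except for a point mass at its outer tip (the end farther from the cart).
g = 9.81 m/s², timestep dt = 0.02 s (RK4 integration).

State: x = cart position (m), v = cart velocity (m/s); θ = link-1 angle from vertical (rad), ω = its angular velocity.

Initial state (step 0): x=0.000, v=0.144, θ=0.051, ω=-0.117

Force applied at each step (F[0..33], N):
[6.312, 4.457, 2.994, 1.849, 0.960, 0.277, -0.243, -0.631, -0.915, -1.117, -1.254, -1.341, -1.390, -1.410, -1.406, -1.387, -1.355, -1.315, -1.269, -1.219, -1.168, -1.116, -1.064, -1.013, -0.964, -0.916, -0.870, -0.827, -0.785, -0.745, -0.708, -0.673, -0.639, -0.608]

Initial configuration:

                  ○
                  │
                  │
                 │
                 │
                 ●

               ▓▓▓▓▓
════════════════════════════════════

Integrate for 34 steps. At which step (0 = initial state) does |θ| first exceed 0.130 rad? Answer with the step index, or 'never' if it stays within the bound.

apply F[0]=+6.312 → step 1: x=0.003, v=0.205, θ=0.048, ω=-0.178
apply F[1]=+4.457 → step 2: x=0.008, v=0.247, θ=0.044, ω=-0.217
apply F[2]=+2.994 → step 3: x=0.013, v=0.274, θ=0.040, ω=-0.240
apply F[3]=+1.849 → step 4: x=0.019, v=0.290, θ=0.035, ω=-0.250
apply F[4]=+0.960 → step 5: x=0.025, v=0.298, θ=0.030, ω=-0.251
apply F[5]=+0.277 → step 6: x=0.031, v=0.298, θ=0.025, ω=-0.246
apply F[6]=-0.243 → step 7: x=0.037, v=0.294, θ=0.020, ω=-0.236
apply F[7]=-0.631 → step 8: x=0.042, v=0.286, θ=0.015, ω=-0.222
apply F[8]=-0.915 → step 9: x=0.048, v=0.276, θ=0.011, ω=-0.207
apply F[9]=-1.117 → step 10: x=0.053, v=0.264, θ=0.007, ω=-0.190
apply F[10]=-1.254 → step 11: x=0.059, v=0.251, θ=0.003, ω=-0.173
apply F[11]=-1.341 → step 12: x=0.063, v=0.237, θ=0.000, ω=-0.156
apply F[12]=-1.390 → step 13: x=0.068, v=0.222, θ=-0.003, ω=-0.140
apply F[13]=-1.410 → step 14: x=0.072, v=0.208, θ=-0.006, ω=-0.124
apply F[14]=-1.406 → step 15: x=0.076, v=0.194, θ=-0.008, ω=-0.109
apply F[15]=-1.387 → step 16: x=0.080, v=0.181, θ=-0.010, ω=-0.095
apply F[16]=-1.355 → step 17: x=0.084, v=0.168, θ=-0.012, ω=-0.082
apply F[17]=-1.315 → step 18: x=0.087, v=0.155, θ=-0.013, ω=-0.070
apply F[18]=-1.269 → step 19: x=0.090, v=0.143, θ=-0.014, ω=-0.059
apply F[19]=-1.219 → step 20: x=0.093, v=0.132, θ=-0.016, ω=-0.049
apply F[20]=-1.168 → step 21: x=0.095, v=0.121, θ=-0.016, ω=-0.040
apply F[21]=-1.116 → step 22: x=0.097, v=0.111, θ=-0.017, ω=-0.032
apply F[22]=-1.064 → step 23: x=0.100, v=0.102, θ=-0.018, ω=-0.025
apply F[23]=-1.013 → step 24: x=0.102, v=0.093, θ=-0.018, ω=-0.018
apply F[24]=-0.964 → step 25: x=0.103, v=0.084, θ=-0.018, ω=-0.012
apply F[25]=-0.916 → step 26: x=0.105, v=0.076, θ=-0.019, ω=-0.007
apply F[26]=-0.870 → step 27: x=0.106, v=0.069, θ=-0.019, ω=-0.003
apply F[27]=-0.827 → step 28: x=0.108, v=0.062, θ=-0.019, ω=0.001
apply F[28]=-0.785 → step 29: x=0.109, v=0.055, θ=-0.019, ω=0.005
apply F[29]=-0.745 → step 30: x=0.110, v=0.049, θ=-0.019, ω=0.008
apply F[30]=-0.708 → step 31: x=0.111, v=0.043, θ=-0.018, ω=0.010
apply F[31]=-0.673 → step 32: x=0.112, v=0.038, θ=-0.018, ω=0.012
apply F[32]=-0.639 → step 33: x=0.112, v=0.033, θ=-0.018, ω=0.014
apply F[33]=-0.608 → step 34: x=0.113, v=0.028, θ=-0.018, ω=0.016
max |θ| = 0.051 ≤ 0.130 over all 35 states.

Answer: never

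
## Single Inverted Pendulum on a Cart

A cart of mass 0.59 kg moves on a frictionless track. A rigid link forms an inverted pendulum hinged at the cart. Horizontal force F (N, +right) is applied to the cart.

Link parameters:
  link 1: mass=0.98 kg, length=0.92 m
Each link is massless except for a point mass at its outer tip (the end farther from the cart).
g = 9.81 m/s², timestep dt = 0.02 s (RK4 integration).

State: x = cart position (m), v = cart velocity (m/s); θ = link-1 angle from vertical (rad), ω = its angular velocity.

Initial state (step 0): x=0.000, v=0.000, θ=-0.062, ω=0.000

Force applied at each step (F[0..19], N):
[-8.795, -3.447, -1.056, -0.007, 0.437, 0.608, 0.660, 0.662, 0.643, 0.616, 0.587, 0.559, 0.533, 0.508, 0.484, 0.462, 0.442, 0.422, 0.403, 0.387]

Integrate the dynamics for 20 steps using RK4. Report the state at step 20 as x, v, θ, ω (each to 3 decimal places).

Answer: x=-0.089, v=-0.079, θ=0.012, ω=0.029

Derivation:
apply F[0]=-8.795 → step 1: x=-0.003, v=-0.277, θ=-0.059, ω=0.287
apply F[1]=-3.447 → step 2: x=-0.009, v=-0.375, θ=-0.052, ω=0.382
apply F[2]=-1.056 → step 3: x=-0.017, v=-0.395, θ=-0.045, ω=0.393
apply F[3]=-0.007 → step 4: x=-0.025, v=-0.382, θ=-0.037, ω=0.371
apply F[4]=+0.437 → step 5: x=-0.032, v=-0.357, θ=-0.030, ω=0.336
apply F[5]=+0.608 → step 6: x=-0.039, v=-0.327, θ=-0.024, ω=0.298
apply F[6]=+0.660 → step 7: x=-0.045, v=-0.298, θ=-0.018, ω=0.262
apply F[7]=+0.662 → step 8: x=-0.051, v=-0.271, θ=-0.013, ω=0.229
apply F[8]=+0.643 → step 9: x=-0.056, v=-0.246, θ=-0.009, ω=0.199
apply F[9]=+0.616 → step 10: x=-0.061, v=-0.222, θ=-0.005, ω=0.173
apply F[10]=+0.587 → step 11: x=-0.065, v=-0.201, θ=-0.002, ω=0.149
apply F[11]=+0.559 → step 12: x=-0.069, v=-0.182, θ=0.001, ω=0.128
apply F[12]=+0.533 → step 13: x=-0.072, v=-0.165, θ=0.003, ω=0.110
apply F[13]=+0.508 → step 14: x=-0.075, v=-0.149, θ=0.005, ω=0.093
apply F[14]=+0.484 → step 15: x=-0.078, v=-0.135, θ=0.007, ω=0.079
apply F[15]=+0.462 → step 16: x=-0.081, v=-0.121, θ=0.008, ω=0.066
apply F[16]=+0.442 → step 17: x=-0.083, v=-0.109, θ=0.010, ω=0.055
apply F[17]=+0.422 → step 18: x=-0.085, v=-0.098, θ=0.011, ω=0.045
apply F[18]=+0.403 → step 19: x=-0.087, v=-0.088, θ=0.011, ω=0.037
apply F[19]=+0.387 → step 20: x=-0.089, v=-0.079, θ=0.012, ω=0.029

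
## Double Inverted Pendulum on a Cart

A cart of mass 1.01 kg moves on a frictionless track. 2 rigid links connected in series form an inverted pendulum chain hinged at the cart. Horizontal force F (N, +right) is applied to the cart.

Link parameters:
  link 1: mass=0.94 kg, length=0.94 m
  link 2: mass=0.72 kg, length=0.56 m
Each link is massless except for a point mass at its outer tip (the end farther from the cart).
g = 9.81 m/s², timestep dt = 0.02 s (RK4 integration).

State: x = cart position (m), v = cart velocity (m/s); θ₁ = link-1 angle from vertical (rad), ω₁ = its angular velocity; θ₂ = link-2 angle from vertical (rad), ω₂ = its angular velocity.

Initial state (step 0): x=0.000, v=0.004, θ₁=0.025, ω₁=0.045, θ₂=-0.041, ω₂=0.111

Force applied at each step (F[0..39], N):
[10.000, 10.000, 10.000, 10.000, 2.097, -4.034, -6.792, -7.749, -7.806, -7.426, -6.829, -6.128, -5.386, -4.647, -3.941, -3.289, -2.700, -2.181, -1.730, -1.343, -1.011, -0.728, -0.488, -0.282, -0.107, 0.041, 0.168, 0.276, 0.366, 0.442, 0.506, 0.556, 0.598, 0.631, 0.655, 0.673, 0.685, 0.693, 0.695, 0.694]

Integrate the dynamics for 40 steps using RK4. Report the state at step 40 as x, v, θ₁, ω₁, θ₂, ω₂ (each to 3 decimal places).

Answer: x=-0.037, v=-0.173, θ₁=0.012, ω₁=0.044, θ₂=0.005, ω₂=0.055

Derivation:
apply F[0]=+10.000 → step 1: x=0.002, v=0.194, θ₁=0.024, ω₁=-0.141, θ₂=-0.039, ω₂=0.070
apply F[1]=+10.000 → step 2: x=0.008, v=0.385, θ₁=0.019, ω₁=-0.330, θ₂=-0.038, ω₂=0.032
apply F[2]=+10.000 → step 3: x=0.017, v=0.578, θ₁=0.011, ω₁=-0.523, θ₂=-0.038, ω₂=-0.001
apply F[3]=+10.000 → step 4: x=0.031, v=0.774, θ₁=-0.002, ω₁=-0.725, θ₂=-0.038, ω₂=-0.026
apply F[4]=+2.097 → step 5: x=0.047, v=0.819, θ₁=-0.017, ω₁=-0.769, θ₂=-0.039, ω₂=-0.044
apply F[5]=-4.034 → step 6: x=0.062, v=0.746, θ₁=-0.031, ω₁=-0.695, θ₂=-0.040, ω₂=-0.053
apply F[6]=-6.792 → step 7: x=0.076, v=0.624, θ₁=-0.044, ω₁=-0.572, θ₂=-0.041, ω₂=-0.054
apply F[7]=-7.749 → step 8: x=0.087, v=0.486, θ₁=-0.054, ω₁=-0.438, θ₂=-0.042, ω₂=-0.049
apply F[8]=-7.806 → step 9: x=0.096, v=0.351, θ₁=-0.061, ω₁=-0.308, θ₂=-0.043, ω₂=-0.040
apply F[9]=-7.426 → step 10: x=0.101, v=0.225, θ₁=-0.066, ω₁=-0.192, θ₂=-0.044, ω₂=-0.026
apply F[10]=-6.829 → step 11: x=0.105, v=0.112, θ₁=-0.069, ω₁=-0.090, θ₂=-0.044, ω₂=-0.011
apply F[11]=-6.128 → step 12: x=0.106, v=0.014, θ₁=-0.070, ω₁=-0.005, θ₂=-0.044, ω₂=0.006
apply F[12]=-5.386 → step 13: x=0.105, v=-0.069, θ₁=-0.070, ω₁=0.065, θ₂=-0.044, ω₂=0.022
apply F[13]=-4.647 → step 14: x=0.103, v=-0.139, θ₁=-0.068, ω₁=0.120, θ₂=-0.043, ω₂=0.038
apply F[14]=-3.941 → step 15: x=0.100, v=-0.195, θ₁=-0.065, ω₁=0.162, θ₂=-0.042, ω₂=0.053
apply F[15]=-3.289 → step 16: x=0.096, v=-0.240, θ₁=-0.061, ω₁=0.193, θ₂=-0.041, ω₂=0.067
apply F[16]=-2.700 → step 17: x=0.091, v=-0.274, θ₁=-0.057, ω₁=0.214, θ₂=-0.039, ω₂=0.079
apply F[17]=-2.181 → step 18: x=0.085, v=-0.299, θ₁=-0.053, ω₁=0.226, θ₂=-0.038, ω₂=0.089
apply F[18]=-1.730 → step 19: x=0.079, v=-0.317, θ₁=-0.048, ω₁=0.233, θ₂=-0.036, ω₂=0.097
apply F[19]=-1.343 → step 20: x=0.072, v=-0.329, θ₁=-0.044, ω₁=0.234, θ₂=-0.034, ω₂=0.104
apply F[20]=-1.011 → step 21: x=0.066, v=-0.336, θ₁=-0.039, ω₁=0.231, θ₂=-0.032, ω₂=0.109
apply F[21]=-0.728 → step 22: x=0.059, v=-0.339, θ₁=-0.034, ω₁=0.225, θ₂=-0.030, ω₂=0.113
apply F[22]=-0.488 → step 23: x=0.052, v=-0.338, θ₁=-0.030, ω₁=0.217, θ₂=-0.027, ω₂=0.115
apply F[23]=-0.282 → step 24: x=0.045, v=-0.335, θ₁=-0.026, ω₁=0.208, θ₂=-0.025, ω₂=0.116
apply F[24]=-0.107 → step 25: x=0.039, v=-0.329, θ₁=-0.022, ω₁=0.197, θ₂=-0.023, ω₂=0.116
apply F[25]=+0.041 → step 26: x=0.032, v=-0.322, θ₁=-0.018, ω₁=0.185, θ₂=-0.020, ω₂=0.115
apply F[26]=+0.168 → step 27: x=0.026, v=-0.313, θ₁=-0.014, ω₁=0.173, θ₂=-0.018, ω₂=0.113
apply F[27]=+0.276 → step 28: x=0.020, v=-0.304, θ₁=-0.011, ω₁=0.161, θ₂=-0.016, ω₂=0.111
apply F[28]=+0.366 → step 29: x=0.014, v=-0.294, θ₁=-0.008, ω₁=0.149, θ₂=-0.014, ω₂=0.108
apply F[29]=+0.442 → step 30: x=0.008, v=-0.283, θ₁=-0.005, ω₁=0.137, θ₂=-0.012, ω₂=0.104
apply F[30]=+0.506 → step 31: x=0.002, v=-0.272, θ₁=-0.002, ω₁=0.126, θ₂=-0.009, ω₂=0.100
apply F[31]=+0.556 → step 32: x=-0.003, v=-0.260, θ₁=0.000, ω₁=0.115, θ₂=-0.008, ω₂=0.095
apply F[32]=+0.598 → step 33: x=-0.008, v=-0.249, θ₁=0.002, ω₁=0.104, θ₂=-0.006, ω₂=0.090
apply F[33]=+0.631 → step 34: x=-0.013, v=-0.237, θ₁=0.004, ω₁=0.094, θ₂=-0.004, ω₂=0.085
apply F[34]=+0.655 → step 35: x=-0.018, v=-0.226, θ₁=0.006, ω₁=0.084, θ₂=-0.002, ω₂=0.080
apply F[35]=+0.673 → step 36: x=-0.022, v=-0.215, θ₁=0.008, ω₁=0.075, θ₂=-0.001, ω₂=0.075
apply F[36]=+0.685 → step 37: x=-0.026, v=-0.204, θ₁=0.009, ω₁=0.066, θ₂=0.001, ω₂=0.070
apply F[37]=+0.693 → step 38: x=-0.030, v=-0.193, θ₁=0.010, ω₁=0.058, θ₂=0.002, ω₂=0.065
apply F[38]=+0.695 → step 39: x=-0.034, v=-0.183, θ₁=0.011, ω₁=0.051, θ₂=0.003, ω₂=0.060
apply F[39]=+0.694 → step 40: x=-0.037, v=-0.173, θ₁=0.012, ω₁=0.044, θ₂=0.005, ω₂=0.055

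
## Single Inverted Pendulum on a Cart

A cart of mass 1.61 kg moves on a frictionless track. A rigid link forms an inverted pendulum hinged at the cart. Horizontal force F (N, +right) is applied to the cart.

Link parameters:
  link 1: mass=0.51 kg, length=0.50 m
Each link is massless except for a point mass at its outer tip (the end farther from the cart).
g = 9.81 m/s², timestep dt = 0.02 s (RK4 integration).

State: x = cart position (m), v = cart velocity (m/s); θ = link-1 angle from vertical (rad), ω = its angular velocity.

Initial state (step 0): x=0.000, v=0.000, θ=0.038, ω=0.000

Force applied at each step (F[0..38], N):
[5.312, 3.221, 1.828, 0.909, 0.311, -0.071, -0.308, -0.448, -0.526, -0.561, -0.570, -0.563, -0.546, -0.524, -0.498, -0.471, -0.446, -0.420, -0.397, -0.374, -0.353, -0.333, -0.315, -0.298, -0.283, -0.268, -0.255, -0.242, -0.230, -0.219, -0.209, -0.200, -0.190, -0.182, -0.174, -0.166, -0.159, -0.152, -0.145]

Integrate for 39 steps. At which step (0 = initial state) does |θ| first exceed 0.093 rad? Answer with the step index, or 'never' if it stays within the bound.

Answer: never

Derivation:
apply F[0]=+5.312 → step 1: x=0.001, v=0.064, θ=0.037, ω=-0.112
apply F[1]=+3.221 → step 2: x=0.002, v=0.101, θ=0.034, ω=-0.174
apply F[2]=+1.828 → step 3: x=0.005, v=0.122, θ=0.030, ω=-0.203
apply F[3]=+0.909 → step 4: x=0.007, v=0.132, θ=0.026, ω=-0.211
apply F[4]=+0.311 → step 5: x=0.010, v=0.134, θ=0.022, ω=-0.206
apply F[5]=-0.071 → step 6: x=0.012, v=0.132, θ=0.018, ω=-0.194
apply F[6]=-0.308 → step 7: x=0.015, v=0.127, θ=0.014, ω=-0.178
apply F[7]=-0.448 → step 8: x=0.017, v=0.121, θ=0.011, ω=-0.160
apply F[8]=-0.526 → step 9: x=0.020, v=0.114, θ=0.008, ω=-0.143
apply F[9]=-0.561 → step 10: x=0.022, v=0.106, θ=0.005, ω=-0.125
apply F[10]=-0.570 → step 11: x=0.024, v=0.099, θ=0.003, ω=-0.109
apply F[11]=-0.563 → step 12: x=0.026, v=0.092, θ=0.001, ω=-0.094
apply F[12]=-0.546 → step 13: x=0.028, v=0.085, θ=-0.001, ω=-0.081
apply F[13]=-0.524 → step 14: x=0.029, v=0.079, θ=-0.002, ω=-0.069
apply F[14]=-0.498 → step 15: x=0.031, v=0.073, θ=-0.004, ω=-0.058
apply F[15]=-0.471 → step 16: x=0.032, v=0.067, θ=-0.005, ω=-0.048
apply F[16]=-0.446 → step 17: x=0.034, v=0.062, θ=-0.006, ω=-0.040
apply F[17]=-0.420 → step 18: x=0.035, v=0.057, θ=-0.006, ω=-0.033
apply F[18]=-0.397 → step 19: x=0.036, v=0.053, θ=-0.007, ω=-0.026
apply F[19]=-0.374 → step 20: x=0.037, v=0.048, θ=-0.007, ω=-0.021
apply F[20]=-0.353 → step 21: x=0.038, v=0.044, θ=-0.008, ω=-0.016
apply F[21]=-0.333 → step 22: x=0.039, v=0.041, θ=-0.008, ω=-0.012
apply F[22]=-0.315 → step 23: x=0.039, v=0.037, θ=-0.008, ω=-0.008
apply F[23]=-0.298 → step 24: x=0.040, v=0.034, θ=-0.008, ω=-0.005
apply F[24]=-0.283 → step 25: x=0.041, v=0.031, θ=-0.008, ω=-0.002
apply F[25]=-0.268 → step 26: x=0.041, v=0.028, θ=-0.009, ω=-0.000
apply F[26]=-0.255 → step 27: x=0.042, v=0.026, θ=-0.009, ω=0.002
apply F[27]=-0.242 → step 28: x=0.042, v=0.023, θ=-0.008, ω=0.003
apply F[28]=-0.230 → step 29: x=0.043, v=0.021, θ=-0.008, ω=0.005
apply F[29]=-0.219 → step 30: x=0.043, v=0.019, θ=-0.008, ω=0.006
apply F[30]=-0.209 → step 31: x=0.044, v=0.017, θ=-0.008, ω=0.007
apply F[31]=-0.200 → step 32: x=0.044, v=0.015, θ=-0.008, ω=0.008
apply F[32]=-0.190 → step 33: x=0.044, v=0.013, θ=-0.008, ω=0.008
apply F[33]=-0.182 → step 34: x=0.044, v=0.011, θ=-0.008, ω=0.009
apply F[34]=-0.174 → step 35: x=0.045, v=0.009, θ=-0.007, ω=0.009
apply F[35]=-0.166 → step 36: x=0.045, v=0.008, θ=-0.007, ω=0.010
apply F[36]=-0.159 → step 37: x=0.045, v=0.006, θ=-0.007, ω=0.010
apply F[37]=-0.152 → step 38: x=0.045, v=0.005, θ=-0.007, ω=0.010
apply F[38]=-0.145 → step 39: x=0.045, v=0.003, θ=-0.007, ω=0.010
max |θ| = 0.038 ≤ 0.093 over all 40 states.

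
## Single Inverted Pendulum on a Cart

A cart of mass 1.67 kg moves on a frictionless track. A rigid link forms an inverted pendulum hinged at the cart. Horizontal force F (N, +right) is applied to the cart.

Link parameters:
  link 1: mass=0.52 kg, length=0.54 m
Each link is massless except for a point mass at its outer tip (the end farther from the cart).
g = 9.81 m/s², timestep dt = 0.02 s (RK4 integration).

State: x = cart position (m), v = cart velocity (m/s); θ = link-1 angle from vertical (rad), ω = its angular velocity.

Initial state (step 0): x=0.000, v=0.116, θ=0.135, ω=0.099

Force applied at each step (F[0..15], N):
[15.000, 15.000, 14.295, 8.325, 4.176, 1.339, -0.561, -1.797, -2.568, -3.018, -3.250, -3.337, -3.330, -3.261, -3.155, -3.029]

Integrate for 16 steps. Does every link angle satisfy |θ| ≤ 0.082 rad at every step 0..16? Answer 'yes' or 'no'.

Answer: no

Derivation:
apply F[0]=+15.000 → step 1: x=0.004, v=0.287, θ=0.134, ω=-0.165
apply F[1]=+15.000 → step 2: x=0.011, v=0.457, θ=0.128, ω=-0.431
apply F[2]=+14.295 → step 3: x=0.022, v=0.620, θ=0.117, ω=-0.686
apply F[3]=+8.325 → step 4: x=0.036, v=0.713, θ=0.102, ω=-0.817
apply F[4]=+4.176 → step 5: x=0.050, v=0.758, θ=0.085, ω=-0.865
apply F[5]=+1.339 → step 6: x=0.066, v=0.769, θ=0.068, ω=-0.858
apply F[6]=-0.561 → step 7: x=0.081, v=0.759, θ=0.051, ω=-0.818
apply F[7]=-1.797 → step 8: x=0.096, v=0.735, θ=0.036, ω=-0.757
apply F[8]=-2.568 → step 9: x=0.110, v=0.703, θ=0.021, ω=-0.687
apply F[9]=-3.018 → step 10: x=0.124, v=0.666, θ=0.008, ω=-0.613
apply F[10]=-3.250 → step 11: x=0.137, v=0.626, θ=-0.003, ω=-0.540
apply F[11]=-3.337 → step 12: x=0.149, v=0.587, θ=-0.013, ω=-0.470
apply F[12]=-3.330 → step 13: x=0.160, v=0.548, θ=-0.022, ω=-0.405
apply F[13]=-3.261 → step 14: x=0.171, v=0.511, θ=-0.030, ω=-0.345
apply F[14]=-3.155 → step 15: x=0.181, v=0.475, θ=-0.036, ω=-0.290
apply F[15]=-3.029 → step 16: x=0.190, v=0.441, θ=-0.041, ω=-0.242
Max |angle| over trajectory = 0.135 rad; bound = 0.082 → exceeded.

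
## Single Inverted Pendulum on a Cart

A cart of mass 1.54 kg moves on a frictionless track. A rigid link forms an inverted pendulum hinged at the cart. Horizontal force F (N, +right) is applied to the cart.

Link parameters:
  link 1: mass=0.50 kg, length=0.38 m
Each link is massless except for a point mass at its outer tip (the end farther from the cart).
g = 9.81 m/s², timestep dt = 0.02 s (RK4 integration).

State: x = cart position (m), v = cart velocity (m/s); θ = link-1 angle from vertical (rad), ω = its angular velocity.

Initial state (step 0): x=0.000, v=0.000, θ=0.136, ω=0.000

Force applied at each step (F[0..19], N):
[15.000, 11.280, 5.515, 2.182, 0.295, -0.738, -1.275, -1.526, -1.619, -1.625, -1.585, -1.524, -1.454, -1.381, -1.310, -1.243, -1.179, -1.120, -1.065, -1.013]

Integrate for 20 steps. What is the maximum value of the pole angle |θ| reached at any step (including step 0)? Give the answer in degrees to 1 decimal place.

Answer: 7.8°

Derivation:
apply F[0]=+15.000 → step 1: x=0.002, v=0.185, θ=0.132, ω=-0.414
apply F[1]=+11.280 → step 2: x=0.007, v=0.323, θ=0.121, ω=-0.709
apply F[2]=+5.515 → step 3: x=0.014, v=0.388, θ=0.105, ω=-0.818
apply F[3]=+2.182 → step 4: x=0.022, v=0.410, θ=0.089, ω=-0.827
apply F[4]=+0.295 → step 5: x=0.030, v=0.409, θ=0.073, ω=-0.782
apply F[5]=-0.738 → step 6: x=0.038, v=0.395, θ=0.058, ω=-0.712
apply F[6]=-1.275 → step 7: x=0.046, v=0.375, θ=0.045, ω=-0.634
apply F[7]=-1.526 → step 8: x=0.053, v=0.353, θ=0.033, ω=-0.556
apply F[8]=-1.619 → step 9: x=0.060, v=0.330, θ=0.022, ω=-0.482
apply F[9]=-1.625 → step 10: x=0.066, v=0.308, θ=0.013, ω=-0.414
apply F[10]=-1.585 → step 11: x=0.072, v=0.287, θ=0.006, ω=-0.354
apply F[11]=-1.524 → step 12: x=0.078, v=0.267, θ=-0.001, ω=-0.300
apply F[12]=-1.454 → step 13: x=0.083, v=0.248, θ=-0.006, ω=-0.253
apply F[13]=-1.381 → step 14: x=0.088, v=0.231, θ=-0.011, ω=-0.212
apply F[14]=-1.310 → step 15: x=0.092, v=0.215, θ=-0.015, ω=-0.176
apply F[15]=-1.243 → step 16: x=0.096, v=0.200, θ=-0.018, ω=-0.145
apply F[16]=-1.179 → step 17: x=0.100, v=0.186, θ=-0.021, ω=-0.118
apply F[17]=-1.120 → step 18: x=0.104, v=0.172, θ=-0.023, ω=-0.095
apply F[18]=-1.065 → step 19: x=0.107, v=0.160, θ=-0.025, ω=-0.075
apply F[19]=-1.013 → step 20: x=0.110, v=0.149, θ=-0.026, ω=-0.057
Max |angle| over trajectory = 0.136 rad = 7.8°.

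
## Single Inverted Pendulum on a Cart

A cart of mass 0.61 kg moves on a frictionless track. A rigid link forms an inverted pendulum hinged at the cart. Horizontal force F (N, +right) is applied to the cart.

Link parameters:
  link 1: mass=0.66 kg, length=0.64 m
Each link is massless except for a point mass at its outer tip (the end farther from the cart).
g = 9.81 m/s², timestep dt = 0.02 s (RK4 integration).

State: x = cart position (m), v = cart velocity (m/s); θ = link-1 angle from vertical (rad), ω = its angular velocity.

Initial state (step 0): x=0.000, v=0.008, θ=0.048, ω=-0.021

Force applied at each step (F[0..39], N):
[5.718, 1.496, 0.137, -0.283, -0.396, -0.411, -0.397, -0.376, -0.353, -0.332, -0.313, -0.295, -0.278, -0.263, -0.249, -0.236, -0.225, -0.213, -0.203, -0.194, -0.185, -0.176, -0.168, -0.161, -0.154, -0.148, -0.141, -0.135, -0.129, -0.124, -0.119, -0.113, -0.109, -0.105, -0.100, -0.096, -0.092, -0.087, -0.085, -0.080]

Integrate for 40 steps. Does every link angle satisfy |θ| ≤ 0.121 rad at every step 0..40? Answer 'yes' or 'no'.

apply F[0]=+5.718 → step 1: x=0.002, v=0.185, θ=0.045, ω=-0.283
apply F[1]=+1.496 → step 2: x=0.006, v=0.225, θ=0.039, ω=-0.333
apply F[2]=+0.137 → step 3: x=0.011, v=0.222, θ=0.032, ω=-0.317
apply F[3]=-0.283 → step 4: x=0.015, v=0.207, θ=0.026, ω=-0.284
apply F[4]=-0.396 → step 5: x=0.019, v=0.189, θ=0.021, ω=-0.249
apply F[5]=-0.411 → step 6: x=0.022, v=0.171, θ=0.016, ω=-0.216
apply F[6]=-0.397 → step 7: x=0.026, v=0.155, θ=0.012, ω=-0.187
apply F[7]=-0.376 → step 8: x=0.029, v=0.141, θ=0.009, ω=-0.161
apply F[8]=-0.353 → step 9: x=0.031, v=0.128, θ=0.006, ω=-0.138
apply F[9]=-0.332 → step 10: x=0.034, v=0.116, θ=0.003, ω=-0.118
apply F[10]=-0.313 → step 11: x=0.036, v=0.105, θ=0.001, ω=-0.101
apply F[11]=-0.295 → step 12: x=0.038, v=0.095, θ=-0.001, ω=-0.085
apply F[12]=-0.278 → step 13: x=0.040, v=0.087, θ=-0.002, ω=-0.072
apply F[13]=-0.263 → step 14: x=0.041, v=0.079, θ=-0.004, ω=-0.061
apply F[14]=-0.249 → step 15: x=0.043, v=0.071, θ=-0.005, ω=-0.050
apply F[15]=-0.236 → step 16: x=0.044, v=0.065, θ=-0.006, ω=-0.042
apply F[16]=-0.225 → step 17: x=0.045, v=0.059, θ=-0.006, ω=-0.034
apply F[17]=-0.213 → step 18: x=0.047, v=0.053, θ=-0.007, ω=-0.027
apply F[18]=-0.203 → step 19: x=0.048, v=0.048, θ=-0.008, ω=-0.022
apply F[19]=-0.194 → step 20: x=0.049, v=0.043, θ=-0.008, ω=-0.017
apply F[20]=-0.185 → step 21: x=0.049, v=0.039, θ=-0.008, ω=-0.012
apply F[21]=-0.176 → step 22: x=0.050, v=0.035, θ=-0.008, ω=-0.009
apply F[22]=-0.168 → step 23: x=0.051, v=0.031, θ=-0.009, ω=-0.005
apply F[23]=-0.161 → step 24: x=0.051, v=0.028, θ=-0.009, ω=-0.003
apply F[24]=-0.154 → step 25: x=0.052, v=0.025, θ=-0.009, ω=-0.000
apply F[25]=-0.148 → step 26: x=0.052, v=0.022, θ=-0.009, ω=0.002
apply F[26]=-0.141 → step 27: x=0.053, v=0.019, θ=-0.009, ω=0.003
apply F[27]=-0.135 → step 28: x=0.053, v=0.016, θ=-0.009, ω=0.005
apply F[28]=-0.129 → step 29: x=0.053, v=0.014, θ=-0.008, ω=0.006
apply F[29]=-0.124 → step 30: x=0.054, v=0.011, θ=-0.008, ω=0.007
apply F[30]=-0.119 → step 31: x=0.054, v=0.009, θ=-0.008, ω=0.008
apply F[31]=-0.113 → step 32: x=0.054, v=0.007, θ=-0.008, ω=0.009
apply F[32]=-0.109 → step 33: x=0.054, v=0.005, θ=-0.008, ω=0.009
apply F[33]=-0.105 → step 34: x=0.054, v=0.004, θ=-0.008, ω=0.010
apply F[34]=-0.100 → step 35: x=0.054, v=0.002, θ=-0.007, ω=0.010
apply F[35]=-0.096 → step 36: x=0.054, v=0.000, θ=-0.007, ω=0.010
apply F[36]=-0.092 → step 37: x=0.054, v=-0.001, θ=-0.007, ω=0.011
apply F[37]=-0.087 → step 38: x=0.054, v=-0.003, θ=-0.007, ω=0.011
apply F[38]=-0.085 → step 39: x=0.054, v=-0.004, θ=-0.007, ω=0.011
apply F[39]=-0.080 → step 40: x=0.054, v=-0.005, θ=-0.006, ω=0.011
Max |angle| over trajectory = 0.048 rad; bound = 0.121 → within bound.

Answer: yes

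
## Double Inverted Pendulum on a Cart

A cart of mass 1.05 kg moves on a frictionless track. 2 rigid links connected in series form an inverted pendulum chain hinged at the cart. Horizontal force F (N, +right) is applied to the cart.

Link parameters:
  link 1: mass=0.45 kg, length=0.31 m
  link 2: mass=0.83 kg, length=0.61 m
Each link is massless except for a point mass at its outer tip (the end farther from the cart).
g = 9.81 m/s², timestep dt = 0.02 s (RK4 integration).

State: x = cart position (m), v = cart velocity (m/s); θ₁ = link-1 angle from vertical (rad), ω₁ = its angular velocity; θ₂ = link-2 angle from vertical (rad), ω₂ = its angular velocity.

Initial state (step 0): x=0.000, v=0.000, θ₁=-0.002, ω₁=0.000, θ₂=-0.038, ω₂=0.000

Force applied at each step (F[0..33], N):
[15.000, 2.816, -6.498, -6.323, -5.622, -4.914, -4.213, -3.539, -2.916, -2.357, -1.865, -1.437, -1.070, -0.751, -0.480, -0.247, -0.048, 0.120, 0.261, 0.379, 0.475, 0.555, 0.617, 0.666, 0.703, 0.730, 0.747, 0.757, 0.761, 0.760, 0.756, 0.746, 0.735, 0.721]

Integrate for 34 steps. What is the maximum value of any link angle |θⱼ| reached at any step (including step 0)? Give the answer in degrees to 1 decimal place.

Answer: 3.9°

Derivation:
apply F[0]=+15.000 → step 1: x=0.003, v=0.287, θ₁=-0.011, ω₁=-0.890, θ₂=-0.038, ω₂=-0.030
apply F[1]=+2.816 → step 2: x=0.009, v=0.345, θ₁=-0.030, ω₁=-1.071, θ₂=-0.039, ω₂=-0.046
apply F[2]=-6.498 → step 3: x=0.015, v=0.231, θ₁=-0.048, ω₁=-0.728, θ₂=-0.040, ω₂=-0.046
apply F[3]=-6.323 → step 4: x=0.018, v=0.124, θ₁=-0.060, ω₁=-0.434, θ₂=-0.041, ω₂=-0.033
apply F[4]=-5.622 → step 5: x=0.020, v=0.032, θ₁=-0.066, ω₁=-0.206, θ₂=-0.041, ω₂=-0.012
apply F[5]=-4.914 → step 6: x=0.020, v=-0.045, θ₁=-0.069, ω₁=-0.033, θ₂=-0.041, ω₂=0.013
apply F[6]=-4.213 → step 7: x=0.018, v=-0.108, θ₁=-0.068, ω₁=0.096, θ₂=-0.041, ω₂=0.039
apply F[7]=-3.539 → step 8: x=0.016, v=-0.160, θ₁=-0.065, ω₁=0.187, θ₂=-0.040, ω₂=0.063
apply F[8]=-2.916 → step 9: x=0.012, v=-0.200, θ₁=-0.061, ω₁=0.249, θ₂=-0.038, ω₂=0.086
apply F[9]=-2.357 → step 10: x=0.008, v=-0.231, θ₁=-0.056, ω₁=0.287, θ₂=-0.036, ω₂=0.105
apply F[10]=-1.865 → step 11: x=0.003, v=-0.254, θ₁=-0.050, ω₁=0.307, θ₂=-0.034, ω₂=0.121
apply F[11]=-1.437 → step 12: x=-0.002, v=-0.270, θ₁=-0.043, ω₁=0.314, θ₂=-0.032, ω₂=0.133
apply F[12]=-1.070 → step 13: x=-0.008, v=-0.281, θ₁=-0.037, ω₁=0.312, θ₂=-0.029, ω₂=0.142
apply F[13]=-0.751 → step 14: x=-0.013, v=-0.287, θ₁=-0.031, ω₁=0.302, θ₂=-0.026, ω₂=0.149
apply F[14]=-0.480 → step 15: x=-0.019, v=-0.290, θ₁=-0.025, ω₁=0.288, θ₂=-0.023, ω₂=0.152
apply F[15]=-0.247 → step 16: x=-0.025, v=-0.289, θ₁=-0.020, ω₁=0.271, θ₂=-0.020, ω₂=0.153
apply F[16]=-0.048 → step 17: x=-0.031, v=-0.286, θ₁=-0.014, ω₁=0.251, θ₂=-0.017, ω₂=0.152
apply F[17]=+0.120 → step 18: x=-0.036, v=-0.281, θ₁=-0.010, ω₁=0.231, θ₂=-0.014, ω₂=0.149
apply F[18]=+0.261 → step 19: x=-0.042, v=-0.274, θ₁=-0.005, ω₁=0.211, θ₂=-0.011, ω₂=0.144
apply F[19]=+0.379 → step 20: x=-0.047, v=-0.266, θ₁=-0.001, ω₁=0.190, θ₂=-0.008, ω₂=0.138
apply F[20]=+0.475 → step 21: x=-0.053, v=-0.257, θ₁=0.002, ω₁=0.170, θ₂=-0.005, ω₂=0.132
apply F[21]=+0.555 → step 22: x=-0.058, v=-0.247, θ₁=0.006, ω₁=0.151, θ₂=-0.003, ω₂=0.124
apply F[22]=+0.617 → step 23: x=-0.062, v=-0.237, θ₁=0.008, ω₁=0.133, θ₂=-0.000, ω₂=0.117
apply F[23]=+0.666 → step 24: x=-0.067, v=-0.227, θ₁=0.011, ω₁=0.117, θ₂=0.002, ω₂=0.108
apply F[24]=+0.703 → step 25: x=-0.072, v=-0.217, θ₁=0.013, ω₁=0.101, θ₂=0.004, ω₂=0.100
apply F[25]=+0.730 → step 26: x=-0.076, v=-0.206, θ₁=0.015, ω₁=0.087, θ₂=0.006, ω₂=0.092
apply F[26]=+0.747 → step 27: x=-0.080, v=-0.196, θ₁=0.017, ω₁=0.073, θ₂=0.008, ω₂=0.084
apply F[27]=+0.757 → step 28: x=-0.084, v=-0.185, θ₁=0.018, ω₁=0.061, θ₂=0.009, ω₂=0.076
apply F[28]=+0.761 → step 29: x=-0.087, v=-0.175, θ₁=0.019, ω₁=0.051, θ₂=0.011, ω₂=0.068
apply F[29]=+0.760 → step 30: x=-0.091, v=-0.165, θ₁=0.020, ω₁=0.041, θ₂=0.012, ω₂=0.060
apply F[30]=+0.756 → step 31: x=-0.094, v=-0.156, θ₁=0.021, ω₁=0.032, θ₂=0.013, ω₂=0.053
apply F[31]=+0.746 → step 32: x=-0.097, v=-0.147, θ₁=0.021, ω₁=0.024, θ₂=0.014, ω₂=0.046
apply F[32]=+0.735 → step 33: x=-0.100, v=-0.138, θ₁=0.022, ω₁=0.017, θ₂=0.015, ω₂=0.040
apply F[33]=+0.721 → step 34: x=-0.102, v=-0.129, θ₁=0.022, ω₁=0.011, θ₂=0.016, ω₂=0.034
Max |angle| over trajectory = 0.069 rad = 3.9°.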